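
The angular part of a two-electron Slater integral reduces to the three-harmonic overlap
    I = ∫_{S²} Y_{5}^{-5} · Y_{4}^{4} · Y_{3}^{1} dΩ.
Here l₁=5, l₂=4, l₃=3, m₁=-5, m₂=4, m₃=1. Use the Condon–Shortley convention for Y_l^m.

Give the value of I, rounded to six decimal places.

Rules hold: Σm=0, L=12 even, 1≤3≤9.
N = 11·9·7 = 693
Δ = 6!·4!·2!/13! = 1/180180
Racah Σ t=2..4: t=2:+1/576 t=3:−1/144 t=4:+1/576 = -1/288
⇒ 3j(5 4 3; 0 0 0)² = 20/1001, sgn +1
Racah Σ t=6..6: t=6:+1/34560 = 1/34560
⇒ 3j(5 4 3; -5 4 1)² = 14/429, sgn +1
4πI² = N·(3j₀)²·(3jₘ)² = 840/1859
I = +1·√(0.451856/4π) = 0.18962475

0.189625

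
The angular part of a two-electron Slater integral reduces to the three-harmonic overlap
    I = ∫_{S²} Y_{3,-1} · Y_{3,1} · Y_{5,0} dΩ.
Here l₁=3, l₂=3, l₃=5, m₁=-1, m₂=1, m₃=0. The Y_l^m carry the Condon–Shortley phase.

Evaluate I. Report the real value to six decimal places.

l₁+l₂+l₃=11 is odd: 3j(l;000)=0 ⇒ I=0

0.000000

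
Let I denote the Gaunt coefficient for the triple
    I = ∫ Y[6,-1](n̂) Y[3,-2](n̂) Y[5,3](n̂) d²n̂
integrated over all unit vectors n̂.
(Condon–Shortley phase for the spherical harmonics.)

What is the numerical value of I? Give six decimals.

m-sum 0 ✓  L=14 even ✓  3≤5≤9 ✓
Π(2lᵢ+1) = 13×7×11 = 1001
triangle coeff Δ(6,3,5) = 1/675675
Σ_t [1,3]: t=1:−1/8640 t=2:+1/2304 t=3:−1/8640 = 7/34560
(3j)²=7/429 [(6 3 5; 0 0 0)], sign=-1
Σ_t [0,1]: t=0:+1/120960 t=1:−1/17280 = -1/20160
(3j)²=64/3003 [(6 3 5; -1 -2 3)], sign=-1
⇒ 4πI² = 448/1287
I = (+1)√(448/1287/(4π)) = 0.16643505

0.166435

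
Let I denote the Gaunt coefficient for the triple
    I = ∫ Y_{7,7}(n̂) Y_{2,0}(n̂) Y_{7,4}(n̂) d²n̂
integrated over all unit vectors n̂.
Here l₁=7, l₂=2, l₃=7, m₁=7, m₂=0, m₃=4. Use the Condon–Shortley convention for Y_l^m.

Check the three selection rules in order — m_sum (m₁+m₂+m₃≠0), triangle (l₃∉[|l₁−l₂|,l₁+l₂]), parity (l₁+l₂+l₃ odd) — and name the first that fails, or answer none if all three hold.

Σmᵢ = 11  ✗
l₃∈[|l₁−l₂|,l₁+l₂]=[5,9], have l₃=7
Σlᵢ = 16 ⇒ even

m_sum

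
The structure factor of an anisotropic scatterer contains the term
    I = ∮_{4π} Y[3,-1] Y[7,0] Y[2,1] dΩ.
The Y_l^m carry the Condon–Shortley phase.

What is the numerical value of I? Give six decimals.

0.000000

triangle: need 4≤l₃≤10, have 2; I=0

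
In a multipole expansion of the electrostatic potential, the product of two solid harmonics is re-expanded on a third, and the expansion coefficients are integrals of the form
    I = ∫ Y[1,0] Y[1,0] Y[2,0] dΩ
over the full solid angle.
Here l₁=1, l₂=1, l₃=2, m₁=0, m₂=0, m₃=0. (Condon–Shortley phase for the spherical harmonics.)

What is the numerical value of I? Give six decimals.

0.252313

Checks pass: Σm=0; 4 even; l₃=2∈[0,2].
(2·1+1)(2·1+1)(2·2+1) = 45
Δ: 0! 2! 2! / 5! → 1/30
sum: t=0:+1/1 = 1/1
3j²(1 1 2; 0 0 0) = Δ·Π!·Σ² = 2/15  (sign +1)
(m-triple is (0,0,0) — same symbol as above.)
combine: 4πI² = 45·2/15·2/15 = 4/5
take √, sign +1: I = 0.25231325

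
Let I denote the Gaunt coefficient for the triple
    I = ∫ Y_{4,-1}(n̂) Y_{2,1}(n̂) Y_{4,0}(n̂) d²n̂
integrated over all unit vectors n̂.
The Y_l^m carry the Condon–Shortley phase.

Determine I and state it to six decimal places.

Rules hold: Σm=0, L=10 even, 2≤4≤6.
N = 9·5·9 = 405
Δ = 2!·6!·2!/11! = 1/13860
Racah Σ t=0..2: t=0:+1/192 t=1:−1/36 t=2:+1/192 = -5/288
⇒ 3j(4 2 4; 0 0 0)² = 20/693, sgn -1
Racah Σ t=1..2: t=1:−1/96 t=2:+1/72 = 1/288
⇒ 3j(4 2 4; -1 1 0)² = 1/462, sgn +1
4πI² = N·(3j₀)²·(3jₘ)² = 150/5929
I = -1·√(0.0252994/4π) = -0.04486937

-0.044869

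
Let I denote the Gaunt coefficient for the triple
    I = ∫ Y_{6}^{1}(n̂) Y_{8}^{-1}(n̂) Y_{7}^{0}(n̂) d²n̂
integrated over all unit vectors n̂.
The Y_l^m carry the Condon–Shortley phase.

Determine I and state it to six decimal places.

0.000000

Σlᵢ=21 odd — θ-integrand is odd under cosθ→−cosθ; I=0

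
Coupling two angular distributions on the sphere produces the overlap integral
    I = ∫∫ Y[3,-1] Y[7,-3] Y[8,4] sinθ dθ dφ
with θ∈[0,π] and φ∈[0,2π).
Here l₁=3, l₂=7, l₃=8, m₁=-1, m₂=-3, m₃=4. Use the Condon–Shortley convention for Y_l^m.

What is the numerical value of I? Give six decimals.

m-sum 0 ✓  L=18 even ✓  4≤8≤10 ✓
Π(2lᵢ+1) = 7×15×17 = 1785
triangle coeff Δ(3,7,8) = 1/5290740
Σ_t [0,2]: t=0:+1/7257600 t=1:−1/2073600 t=2:+1/7257600 = -1/4838400
(3j)²=252/20995 [(3 7 8; 0 0 0)], sign=-1
Σ_t [0,2]: t=0:+1/46448640 t=1:−1/13063680 t=2:+1/58060800 = -79/2090188800
(3j)²=68651/5290740 [(3 7 8; -1 -3 4)], sign=-1
⇒ 4πI² = 1441671/5185765
I = (+1)√(1441671/5185765/(4π)) = 0.14873793

0.148738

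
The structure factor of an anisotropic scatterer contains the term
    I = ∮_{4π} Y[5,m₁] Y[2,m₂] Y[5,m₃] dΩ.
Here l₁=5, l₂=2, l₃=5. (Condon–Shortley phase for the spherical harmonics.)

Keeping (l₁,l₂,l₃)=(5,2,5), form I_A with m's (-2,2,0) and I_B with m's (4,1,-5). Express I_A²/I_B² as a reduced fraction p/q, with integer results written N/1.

l's match ⇒ only the (l;m) 3-j factors differ between A and B.
A: triangle coeff Δ(5,2,5) = 1/38610; Σ_t [2,2]: t=2:+1/2880 = 1/2880; (3j)²=14/429 [(5 2 5; -2 2 0)], sign=-1
B: triangle coeff Δ(5,2,5) = 1/38610; Σ_t [1,1]: t=1:−1/80640 = -1/80640; (3j)²=9/286 [(5 2 5; 4 1 -5)], sign=-1
I_A²/I_B² = (14/429)/(9/286) = 28/27

28/27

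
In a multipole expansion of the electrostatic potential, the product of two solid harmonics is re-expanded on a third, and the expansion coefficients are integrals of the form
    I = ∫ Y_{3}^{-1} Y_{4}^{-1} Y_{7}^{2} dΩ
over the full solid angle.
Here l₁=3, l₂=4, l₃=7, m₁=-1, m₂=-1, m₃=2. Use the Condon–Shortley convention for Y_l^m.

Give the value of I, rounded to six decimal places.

m-sum 0 ✓  L=14 even ✓  1≤7≤7 ✓
Π(2lᵢ+1) = 7×9×15 = 945
triangle coeff Δ(3,4,7) = 1/45045
Σ_t [0,0]: t=0:+1/20736 = 1/20736
(3j)²=35/1287 [(3 4 7; 0 0 0)], sign=-1
Σ_t [0,0]: t=0:+1/34560 = 1/34560
(3j)²=4/143 [(3 4 7; -1 -1 2)], sign=-1
⇒ 4πI² = 14700/20449
I = (+1)√(14700/20449/(4π)) = 0.23917605

0.239176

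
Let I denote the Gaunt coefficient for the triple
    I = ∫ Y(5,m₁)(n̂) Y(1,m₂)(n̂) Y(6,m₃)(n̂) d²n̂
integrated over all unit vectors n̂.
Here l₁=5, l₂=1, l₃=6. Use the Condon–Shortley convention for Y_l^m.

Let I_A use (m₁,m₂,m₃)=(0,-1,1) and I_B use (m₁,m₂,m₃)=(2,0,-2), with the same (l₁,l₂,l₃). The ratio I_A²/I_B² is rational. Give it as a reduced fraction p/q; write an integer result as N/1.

Shared (l₁,l₂,l₃)=(5,1,6): N and (l;000)² cancel in I_A²/I_B².
A: Δ = 0!·10!·2!/13! = 1/858; Racah Σ t=0..0: t=0:+1/28800 = 1/28800; ⇒ 3j(5 1 6; 0 -1 1)² = 7/286, sgn -1
B: Δ = 0!·10!·2!/13! = 1/858; Racah Σ t=0..0: t=0:+1/30240 = 1/30240; ⇒ 3j(5 1 6; 2 0 -2)² = 16/429, sgn +1
I_A²/I_B² = (7/286)/(16/429) = 21/32

21/32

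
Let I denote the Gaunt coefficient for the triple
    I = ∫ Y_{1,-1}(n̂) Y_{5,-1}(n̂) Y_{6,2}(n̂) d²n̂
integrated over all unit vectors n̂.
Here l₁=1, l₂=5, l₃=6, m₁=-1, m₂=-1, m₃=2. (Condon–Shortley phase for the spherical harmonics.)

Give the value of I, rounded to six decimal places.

Rules hold: Σm=0, L=12 even, 4≤6≤6.
N = 3·11·13 = 429
Δ = 0!·2!·10!/13! = 1/858
Racah Σ t=0..0: t=0:+1/14400 = 1/14400
⇒ 3j(1 5 6; 0 0 0)² = 6/143, sgn +1
Racah Σ t=0..0: t=0:+1/34560 = 1/34560
⇒ 3j(1 5 6; -1 -1 2)² = 14/429, sgn +1
4πI² = N·(3j₀)²·(3jₘ)² = 84/143
I = +1·√(0.587413/4π) = 0.21620548

0.216205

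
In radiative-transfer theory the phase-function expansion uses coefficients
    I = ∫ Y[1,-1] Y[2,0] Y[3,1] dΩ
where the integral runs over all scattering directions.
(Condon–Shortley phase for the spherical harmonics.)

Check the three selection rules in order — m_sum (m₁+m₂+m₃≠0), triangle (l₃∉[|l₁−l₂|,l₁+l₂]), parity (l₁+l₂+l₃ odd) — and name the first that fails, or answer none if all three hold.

m₁+m₂+m₃ = -1 + 0 + 1 = 0  ✓
triangle: |1−2|=1 ≤ l₃=3 ≤ 1+2=3  ✓
parity: l₁+l₂+l₃ = 6 is even  ✓

none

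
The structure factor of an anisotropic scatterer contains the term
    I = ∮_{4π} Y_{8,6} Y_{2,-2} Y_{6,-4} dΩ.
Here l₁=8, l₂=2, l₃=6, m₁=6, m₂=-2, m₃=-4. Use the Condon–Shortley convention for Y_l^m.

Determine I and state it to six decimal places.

Rules hold: Σm=0, L=16 even, 6≤6≤10.
N = 17·5·13 = 1105
Δ = 4!·12!·0!/17! = 1/30940
Racah Σ t=2..2: t=2:+1/2073600 = 1/2073600
⇒ 3j(8 2 6; 0 0 0)² = 28/1105, sgn +1
Racah Σ t=0..0: t=0:+1/174182400 = 1/174182400
⇒ 3j(8 2 6; 6 -2 -4)² = 11/340, sgn +1
4πI² = N·(3j₀)²·(3jₘ)² = 77/85
I = +1·√(0.905882/4π) = 0.26849176

0.268492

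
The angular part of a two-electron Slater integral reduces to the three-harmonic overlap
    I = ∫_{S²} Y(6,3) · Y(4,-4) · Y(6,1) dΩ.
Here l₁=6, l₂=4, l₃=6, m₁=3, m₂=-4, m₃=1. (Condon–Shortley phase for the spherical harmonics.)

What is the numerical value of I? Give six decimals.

-0.167630

Checks pass: Σm=0; 16 even; l₃=6∈[2,10].
(2·6+1)(2·4+1)(2·6+1) = 1521
Δ: 4! 8! 4! / 17! → 1/15315300
sum: t=0:+1/829440 t=1:−1/25920 t=2:+1/9216 t=3:−1/25920 t=4:+1/829440 = 7/207360
3j²(6 4 6; 0 0 0) = Δ·Π!·Σ² = 28/2431  (sign +1)
sum: t=0:+1/414720 = 1/414720
3j²(6 4 6; 3 -4 1) = Δ·Π!·Σ² = 49/2431  (sign -1)
combine: 4πI² = 1521·28/2431·49/2431 = 12348/34969
take √, sign -1: I = -0.16763001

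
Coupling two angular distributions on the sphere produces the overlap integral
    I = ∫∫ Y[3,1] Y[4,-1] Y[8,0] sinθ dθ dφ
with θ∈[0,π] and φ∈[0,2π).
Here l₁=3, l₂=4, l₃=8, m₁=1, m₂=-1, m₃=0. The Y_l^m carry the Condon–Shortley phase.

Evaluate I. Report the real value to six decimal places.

0.000000

triangle: need 1≤l₃≤7, have 8; I=0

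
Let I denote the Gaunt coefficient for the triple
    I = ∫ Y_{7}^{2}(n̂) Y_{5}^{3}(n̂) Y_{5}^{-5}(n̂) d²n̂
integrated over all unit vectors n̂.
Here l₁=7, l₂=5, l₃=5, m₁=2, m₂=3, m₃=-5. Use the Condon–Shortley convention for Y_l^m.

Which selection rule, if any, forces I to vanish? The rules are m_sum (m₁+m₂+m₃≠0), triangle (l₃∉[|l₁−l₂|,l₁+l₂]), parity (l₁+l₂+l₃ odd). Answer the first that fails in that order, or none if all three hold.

azimuthal sum: 2 + 3 − 5 = 0  ✓
2 ≤ 5 ≤ 12 (triangle on l)  ✓
L = 7 + 5 + 5 = 17 (odd)  ✗

parity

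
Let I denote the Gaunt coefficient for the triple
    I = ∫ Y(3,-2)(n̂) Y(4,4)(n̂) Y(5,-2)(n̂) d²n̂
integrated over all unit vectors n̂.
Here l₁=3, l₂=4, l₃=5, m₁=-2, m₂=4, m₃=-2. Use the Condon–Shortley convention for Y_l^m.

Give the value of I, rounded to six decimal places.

m-sum 0 ✓  L=12 even ✓  1≤5≤7 ✓
Π(2lᵢ+1) = 7×9×11 = 693
triangle coeff Δ(3,4,5) = 1/180180
Σ_t [0,2]: t=0:+1/576 t=1:−1/144 t=2:+1/576 = -1/288
(3j)²=20/1001 [(3 4 5; 0 0 0)], sign=+1
Σ_t [2,2]: t=2:+1/8640 = 1/8640
(3j)²=14/1287 [(3 4 5; -2 4 -2)], sign=-1
⇒ 4πI² = 280/1859
I = (-1)√(280/1859/(4π)) = -0.10947990

-0.109480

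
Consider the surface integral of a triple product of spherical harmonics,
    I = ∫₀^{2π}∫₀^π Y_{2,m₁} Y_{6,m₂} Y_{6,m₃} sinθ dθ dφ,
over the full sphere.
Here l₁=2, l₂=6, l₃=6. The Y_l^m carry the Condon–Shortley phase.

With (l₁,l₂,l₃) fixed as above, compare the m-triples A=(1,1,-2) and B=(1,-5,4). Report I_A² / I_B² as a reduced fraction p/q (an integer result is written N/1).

l's match ⇒ only the (l;m) 3-j factors differ between A and B.
A: triangle coeff Δ(2,6,6) = 1/90090; Σ_t [0,1]: t=0:+1/60480 t=1:−1/34560 = -1/80640; (3j)²=6/1001 [(2 6 6; 1 1 -2)], sign=-1
B: triangle coeff Δ(2,6,6) = 1/90090; Σ_t [0,1]: t=0:+1/725760 t=1:−1/7257600 = 1/806400; (3j)²=27/910 [(2 6 6; 1 -5 4)], sign=+1
I_A²/I_B² = (6/1001)/(27/910) = 20/99

20/99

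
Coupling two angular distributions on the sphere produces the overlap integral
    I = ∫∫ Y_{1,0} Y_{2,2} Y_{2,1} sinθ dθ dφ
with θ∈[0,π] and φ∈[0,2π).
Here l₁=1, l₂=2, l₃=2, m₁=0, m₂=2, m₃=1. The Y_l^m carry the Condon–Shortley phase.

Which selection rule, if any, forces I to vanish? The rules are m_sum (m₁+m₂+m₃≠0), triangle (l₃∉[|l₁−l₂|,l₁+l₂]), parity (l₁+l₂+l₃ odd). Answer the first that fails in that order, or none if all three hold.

m_sum

azimuthal sum: 0 + 2 + 1 = 3  ✗
1 ≤ 2 ≤ 3 (triangle on l)
L = 1 + 2 + 2 = 5 (odd)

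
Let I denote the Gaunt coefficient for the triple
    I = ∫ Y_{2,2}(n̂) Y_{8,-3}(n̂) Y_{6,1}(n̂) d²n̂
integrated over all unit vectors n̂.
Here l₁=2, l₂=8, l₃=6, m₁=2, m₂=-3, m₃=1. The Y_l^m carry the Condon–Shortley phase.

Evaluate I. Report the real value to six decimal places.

-0.154160

m-sum 0 ✓  L=16 even ✓  6≤6≤10 ✓
Π(2lᵢ+1) = 5×17×13 = 1105
triangle coeff Δ(2,8,6) = 1/30940
Σ_t [2,2]: t=2:+1/2073600 = 1/2073600
(3j)²=28/1105 [(2 8 6; 0 0 0)], sign=+1
Σ_t [0,0]: t=0:+1/14515200 = 1/14515200
(3j)²=33/3094 [(2 8 6; 2 -3 1)], sign=-1
⇒ 4πI² = 66/221
I = (-1)√(66/221/(4π)) = -0.15415972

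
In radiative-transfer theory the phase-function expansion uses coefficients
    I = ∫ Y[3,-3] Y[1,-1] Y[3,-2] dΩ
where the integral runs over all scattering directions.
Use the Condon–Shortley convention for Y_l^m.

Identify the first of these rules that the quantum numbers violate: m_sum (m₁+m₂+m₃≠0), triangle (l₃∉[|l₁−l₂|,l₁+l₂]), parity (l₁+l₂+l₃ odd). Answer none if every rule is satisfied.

m_sum

m₁+m₂+m₃ = -3 − 1 − 2 = -6  ✗
triangle: |3−1|=2 ≤ l₃=3 ≤ 3+1=4
parity: l₁+l₂+l₃ = 7 is odd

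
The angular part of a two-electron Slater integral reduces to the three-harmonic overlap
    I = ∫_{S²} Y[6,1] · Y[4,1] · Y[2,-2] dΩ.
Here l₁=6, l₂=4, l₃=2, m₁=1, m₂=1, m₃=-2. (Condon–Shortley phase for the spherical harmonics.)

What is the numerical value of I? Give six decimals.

Rules hold: Σm=0, L=12 even, 2≤2≤10.
N = 13·9·5 = 585
Δ = 8!·4!·0!/13! = 1/6435
Racah Σ t=4..4: t=4:+1/2304 = 1/2304
⇒ 3j(6 4 2; 0 0 0)² = 5/143, sgn +1
Racah Σ t=5..5: t=5:−1/17280 = -1/17280
⇒ 3j(6 4 2; 1 1 -2)² = 7/1287, sgn -1
4πI² = N·(3j₀)²·(3jₘ)² = 175/1573
I = -1·√(0.111252/4π) = -0.09409136

-0.094091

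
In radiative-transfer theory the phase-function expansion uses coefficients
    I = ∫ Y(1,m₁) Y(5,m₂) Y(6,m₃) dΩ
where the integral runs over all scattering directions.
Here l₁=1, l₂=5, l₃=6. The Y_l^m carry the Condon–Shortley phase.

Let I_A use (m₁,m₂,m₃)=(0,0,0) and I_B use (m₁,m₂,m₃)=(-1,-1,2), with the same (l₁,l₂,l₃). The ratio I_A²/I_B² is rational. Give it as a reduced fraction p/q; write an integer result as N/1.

9/7

Same 1,5,6: normalisation and zero-m 3j drop out of the ratio.
A: Δ: 0! 2! 10! / 13! → 1/858; sum: t=0:+1/14400 = 1/14400; 3j²(1 5 6; 0 0 0) = Δ·Π!·Σ² = 6/143  (sign +1)
B: Δ: 0! 2! 10! / 13! → 1/858; sum: t=0:+1/34560 = 1/34560; 3j²(1 5 6; -1 -1 2) = Δ·Π!·Σ² = 14/429  (sign +1)
I_A²/I_B² = (6/143)/(14/429) = 9/7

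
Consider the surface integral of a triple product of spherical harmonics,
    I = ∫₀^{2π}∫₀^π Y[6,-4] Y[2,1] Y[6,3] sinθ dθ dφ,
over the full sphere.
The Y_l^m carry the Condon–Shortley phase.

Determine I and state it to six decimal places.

m-sum 0 ✓  L=14 even ✓  4≤6≤8 ✓
Π(2lᵢ+1) = 13×5×13 = 845
triangle coeff Δ(6,2,6) = 1/90090
Σ_t [0,2]: t=0:+1/69120 t=1:−1/14400 t=2:+1/69120 = -7/172800
(3j)²=14/715 [(6 2 6; 0 0 0)], sign=-1
Σ_t [1,2]: t=1:−1/725760 t=2:+1/161280 = 1/207360
(3j)²=7/286 [(6 2 6; -4 1 3)], sign=-1
⇒ 4πI² = 49/121
I = (+1)√(49/121/(4π)) = 0.17951487

0.179515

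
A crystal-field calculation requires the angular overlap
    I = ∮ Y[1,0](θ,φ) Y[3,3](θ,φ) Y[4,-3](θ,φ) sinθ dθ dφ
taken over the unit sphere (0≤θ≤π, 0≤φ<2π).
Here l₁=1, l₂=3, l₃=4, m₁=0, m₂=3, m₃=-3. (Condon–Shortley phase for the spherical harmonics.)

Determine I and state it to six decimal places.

-0.162868

m-sum 0 ✓  L=8 even ✓  2≤4≤4 ✓
Π(2lᵢ+1) = 3×7×9 = 189
triangle coeff Δ(1,3,4) = 1/252
Σ_t [0,0]: t=0:+1/36 = 1/36
(3j)²=4/63 [(1 3 4; 0 0 0)], sign=+1
Σ_t [0,0]: t=0:+1/720 = 1/720
(3j)²=1/36 [(1 3 4; 0 3 -3)], sign=-1
⇒ 4πI² = 1/3
I = (-1)√(1/3/(4π)) = -0.16286750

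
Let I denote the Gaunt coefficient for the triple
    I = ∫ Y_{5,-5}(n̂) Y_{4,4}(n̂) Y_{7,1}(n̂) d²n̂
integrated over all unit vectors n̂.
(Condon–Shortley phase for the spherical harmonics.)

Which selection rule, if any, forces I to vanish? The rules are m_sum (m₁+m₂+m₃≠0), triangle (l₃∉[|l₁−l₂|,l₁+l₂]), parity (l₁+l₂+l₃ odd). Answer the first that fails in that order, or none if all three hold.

m₁+m₂+m₃ = -5 + 4 + 1 = 0  ✓
triangle: |5−4|=1 ≤ l₃=7 ≤ 5+4=9  ✓
parity: l₁+l₂+l₃ = 16 is even  ✓

none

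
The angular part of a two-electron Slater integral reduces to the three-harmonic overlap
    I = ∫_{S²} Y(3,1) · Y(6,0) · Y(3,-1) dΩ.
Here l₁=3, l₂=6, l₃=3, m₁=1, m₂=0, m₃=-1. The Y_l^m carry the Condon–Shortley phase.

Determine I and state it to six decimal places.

Rules hold: Σm=0, L=12 even, 3≤3≤9.
N = 7·13·7 = 637
Δ = 6!·0!·6!/13! = 1/12012
Racah Σ t=3..3: t=3:−1/1296 = -1/1296
⇒ 3j(3 6 3; 0 0 0)² = 100/3003, sgn +1
Racah Σ t=2..2: t=2:+1/2304 = 1/2304
⇒ 3j(3 6 3; 1 0 -1)² = 75/4004, sgn +1
4πI² = N·(3j₀)²·(3jₘ)² = 625/1573
I = +1·√(0.39733/4π) = 0.17781595

0.177816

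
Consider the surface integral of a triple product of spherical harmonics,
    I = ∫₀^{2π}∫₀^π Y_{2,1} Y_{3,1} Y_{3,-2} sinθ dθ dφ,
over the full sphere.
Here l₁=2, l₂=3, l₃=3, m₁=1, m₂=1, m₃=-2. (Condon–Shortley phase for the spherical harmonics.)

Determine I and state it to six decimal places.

Rules hold: Σm=0, L=8 even, 1≤3≤5.
N = 5·7·7 = 245
Δ = 2!·2!·4!/9! = 1/3780
Racah Σ t=0..2: t=0:+1/24 t=1:−1/4 t=2:+1/24 = -1/6
⇒ 3j(2 3 3; 0 0 0)² = 4/105, sgn +1
Racah Σ t=0..1: t=0:+1/48 t=1:−1/12 = -1/16
⇒ 3j(2 3 3; 1 1 -2)² = 1/28, sgn +1
4πI² = N·(3j₀)²·(3jₘ)² = 1/3
I = +1·√(0.333333/4π) = 0.16286750

0.162868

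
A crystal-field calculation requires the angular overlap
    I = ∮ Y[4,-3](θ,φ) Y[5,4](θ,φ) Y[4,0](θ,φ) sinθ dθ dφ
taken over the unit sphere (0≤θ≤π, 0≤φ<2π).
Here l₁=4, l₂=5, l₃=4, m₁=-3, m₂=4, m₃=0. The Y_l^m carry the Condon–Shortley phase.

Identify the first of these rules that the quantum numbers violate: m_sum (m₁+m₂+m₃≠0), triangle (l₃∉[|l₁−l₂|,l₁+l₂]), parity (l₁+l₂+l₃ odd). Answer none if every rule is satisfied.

Σmᵢ = 1  ✗
l₃∈[|l₁−l₂|,l₁+l₂]=[1,9], have l₃=4
Σlᵢ = 13 ⇒ odd

m_sum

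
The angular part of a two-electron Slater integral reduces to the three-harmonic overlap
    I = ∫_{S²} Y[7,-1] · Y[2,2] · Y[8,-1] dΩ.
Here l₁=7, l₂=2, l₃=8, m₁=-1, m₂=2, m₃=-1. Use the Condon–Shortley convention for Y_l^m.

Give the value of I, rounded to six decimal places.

0.000000

l₁+l₂+l₃=17 is odd: 3j(l;000)=0 ⇒ I=0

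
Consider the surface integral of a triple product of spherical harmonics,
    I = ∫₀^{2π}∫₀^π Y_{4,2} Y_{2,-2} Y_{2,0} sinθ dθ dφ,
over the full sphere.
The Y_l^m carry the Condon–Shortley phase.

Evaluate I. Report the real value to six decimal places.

Rules hold: Σm=0, L=8 even, 2≤2≤6.
N = 9·5·5 = 225
Δ = 4!·4!·0!/9! = 1/630
Racah Σ t=2..2: t=2:+1/16 = 1/16
⇒ 3j(4 2 2; 0 0 0)² = 2/35, sgn +1
Racah Σ t=0..0: t=0:+1/96 = 1/96
⇒ 3j(4 2 2; 2 -2 0)² = 1/42, sgn +1
4πI² = N·(3j₀)²·(3jₘ)² = 15/49
I = +1·√(0.306122/4π) = 0.15607835

0.156078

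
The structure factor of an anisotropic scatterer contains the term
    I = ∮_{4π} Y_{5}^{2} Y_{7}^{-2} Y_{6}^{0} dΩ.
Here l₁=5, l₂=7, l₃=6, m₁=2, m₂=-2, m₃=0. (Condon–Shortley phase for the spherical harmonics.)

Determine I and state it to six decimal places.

-0.056352

Checks pass: Σm=0; 18 even; l₃=6∈[2,12].
(2·5+1)(2·7+1)(2·6+1) = 2145
Δ: 6! 4! 8! / 19! → 1/174594420
sum: t=1:−1/4147200 t=2:+1/207360 t=3:−1/82944 t=4:+1/207360 t=5:−1/4147200 = -1/345600
3j²(5 7 6; 0 0 0) = Δ·Π!·Σ² = 420/46189  (sign -1)
sum: t=0:+1/3110400 t=1:−1/276480 t=2:+1/207360 t=3:−1/1244160 = 1/1382400
3j²(5 7 6; 2 -2 0) = Δ·Π!·Σ² = 189/92378  (sign +1)
combine: 4πI² = 2145·420/46189·189/92378 = 595350/14919047
take √, sign -1: I = -0.05635218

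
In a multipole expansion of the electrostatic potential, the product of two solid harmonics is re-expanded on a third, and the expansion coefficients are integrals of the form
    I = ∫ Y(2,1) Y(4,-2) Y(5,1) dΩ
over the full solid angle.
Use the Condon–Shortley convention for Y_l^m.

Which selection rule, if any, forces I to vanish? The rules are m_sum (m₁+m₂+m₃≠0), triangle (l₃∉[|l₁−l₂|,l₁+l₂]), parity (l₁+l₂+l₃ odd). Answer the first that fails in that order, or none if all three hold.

azimuthal sum: 1 − 2 + 1 = 0  ✓
2 ≤ 5 ≤ 6 (triangle on l)  ✓
L = 2 + 4 + 5 = 11 (odd)  ✗

parity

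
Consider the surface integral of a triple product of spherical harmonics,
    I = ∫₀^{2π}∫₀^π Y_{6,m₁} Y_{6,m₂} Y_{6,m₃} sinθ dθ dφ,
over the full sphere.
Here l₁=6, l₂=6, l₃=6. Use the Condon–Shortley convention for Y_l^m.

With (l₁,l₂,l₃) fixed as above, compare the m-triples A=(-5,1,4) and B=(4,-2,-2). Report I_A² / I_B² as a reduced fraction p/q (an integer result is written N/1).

Same 6,6,6: normalisation and zero-m 3j drop out of the ratio.
A: Δ: 6! 6! 6! / 19! → 1/325909584; sum: t=5:−1/4147200 t=6:+1/10368000 = -1/6912000; 3j²(6 6 6; -5 1 4) = Δ·Π!·Σ² = 189/16796  (sign -1)
B: Δ: 6! 6! 6! / 19! → 1/325909584; sum: t=0:+1/1658880 t=1:−1/518400 t=2:+1/1658880 = -1/1382400; 3j²(6 6 6; 4 -2 -2) = Δ·Π!·Σ² = 504/46189  (sign -1)
I_A²/I_B² = (189/16796)/(504/46189) = 33/32

33/32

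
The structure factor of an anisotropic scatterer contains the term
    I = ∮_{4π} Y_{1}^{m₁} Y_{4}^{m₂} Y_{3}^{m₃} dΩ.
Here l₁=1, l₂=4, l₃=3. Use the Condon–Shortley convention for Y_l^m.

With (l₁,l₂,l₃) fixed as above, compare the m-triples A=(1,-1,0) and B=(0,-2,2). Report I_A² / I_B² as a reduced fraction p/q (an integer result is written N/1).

5/6

l's match ⇒ only the (l;m) 3-j factors differ between A and B.
A: triangle coeff Δ(1,4,3) = 1/252; Σ_t [0,0]: t=0:+1/72 = 1/72; (3j)²=5/126 [(1 4 3; 1 -1 0)], sign=-1
B: triangle coeff Δ(1,4,3) = 1/252; Σ_t [1,1]: t=1:−1/120 = -1/120; (3j)²=1/21 [(1 4 3; 0 -2 2)], sign=+1
I_A²/I_B² = (5/126)/(1/21) = 5/6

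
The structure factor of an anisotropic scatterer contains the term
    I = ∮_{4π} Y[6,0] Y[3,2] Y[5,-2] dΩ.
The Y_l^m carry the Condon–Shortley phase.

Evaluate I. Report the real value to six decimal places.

Rules hold: Σm=0, L=14 even, 3≤5≤9.
N = 13·7·11 = 1001
Δ = 4!·8!·2!/15! = 1/675675
Racah Σ t=1..3: t=1:−1/8640 t=2:+1/2304 t=3:−1/8640 = 7/34560
⇒ 3j(6 3 5; 0 0 0)² = 7/429, sgn -1
Racah Σ t=3..4: t=3:−1/8640 t=4:+1/34560 = -1/11520
⇒ 3j(6 3 5; 0 2 -2)² = 3/143, sgn +1
4πI² = N·(3j₀)²·(3jₘ)² = 49/143
I = -1·√(0.342657/4π) = -0.16512966

-0.165130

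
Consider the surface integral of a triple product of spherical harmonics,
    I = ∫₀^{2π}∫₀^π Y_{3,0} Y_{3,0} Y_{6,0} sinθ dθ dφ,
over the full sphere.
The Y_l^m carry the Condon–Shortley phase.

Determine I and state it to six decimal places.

0.237088

Rules hold: Σm=0, L=12 even, 0≤6≤6.
N = 7·7·13 = 637
Δ = 0!·6!·6!/13! = 1/12012
Racah Σ t=0..0: t=0:+1/1296 = 1/1296
⇒ 3j(3 3 6; 0 0 0)² = 100/3003, sgn +1
(m-triple is (0,0,0) — same symbol as above.)
4πI² = N·(3j₀)²·(3jₘ)² = 10000/14157
I = +1·√(0.706364/4π) = 0.23708793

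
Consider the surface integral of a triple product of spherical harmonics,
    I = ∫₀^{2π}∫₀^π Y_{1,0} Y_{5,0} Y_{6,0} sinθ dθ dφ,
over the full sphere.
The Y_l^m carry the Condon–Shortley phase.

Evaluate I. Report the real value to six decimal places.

Rules hold: Σm=0, L=12 even, 4≤6≤6.
N = 3·11·13 = 429
Δ = 0!·2!·10!/13! = 1/858
Racah Σ t=0..0: t=0:+1/14400 = 1/14400
⇒ 3j(1 5 6; 0 0 0)² = 6/143, sgn +1
(m-triple is (0,0,0) — same symbol as above.)
4πI² = N·(3j₀)²·(3jₘ)² = 108/143
I = +1·√(0.755245/4π) = 0.24515397

0.245154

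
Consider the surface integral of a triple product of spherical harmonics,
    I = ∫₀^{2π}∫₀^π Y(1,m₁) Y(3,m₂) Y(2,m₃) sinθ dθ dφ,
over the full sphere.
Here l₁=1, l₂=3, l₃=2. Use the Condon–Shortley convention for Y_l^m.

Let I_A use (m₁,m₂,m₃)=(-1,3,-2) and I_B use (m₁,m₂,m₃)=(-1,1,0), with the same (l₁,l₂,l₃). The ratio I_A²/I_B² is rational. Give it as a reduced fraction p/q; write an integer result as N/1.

5/2

Shared (l₁,l₂,l₃)=(1,3,2): N and (l;000)² cancel in I_A²/I_B².
A: Δ = 2!·0!·4!/7! = 1/105; Racah Σ t=2..2: t=2:+1/48 = 1/48; ⇒ 3j(1 3 2; -1 3 -2)² = 1/7, sgn +1
B: Δ = 2!·0!·4!/7! = 1/105; Racah Σ t=2..2: t=2:+1/8 = 1/8; ⇒ 3j(1 3 2; -1 1 0)² = 2/35, sgn +1
I_A²/I_B² = (1/7)/(2/35) = 5/2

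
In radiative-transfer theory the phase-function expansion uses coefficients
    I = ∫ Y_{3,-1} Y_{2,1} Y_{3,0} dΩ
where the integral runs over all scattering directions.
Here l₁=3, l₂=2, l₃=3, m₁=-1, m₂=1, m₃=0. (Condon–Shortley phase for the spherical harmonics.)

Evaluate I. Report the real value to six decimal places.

-0.059471

m-sum 0 ✓  L=8 even ✓  1≤3≤5 ✓
Π(2lᵢ+1) = 7×5×7 = 245
triangle coeff Δ(3,2,3) = 1/3780
Σ_t [0,2]: t=0:+1/24 t=1:−1/4 t=2:+1/24 = -1/6
(3j)²=4/105 [(3 2 3; 0 0 0)], sign=+1
Σ_t [1,2]: t=1:−1/12 t=2:+1/8 = 1/24
(3j)²=1/210 [(3 2 3; -1 1 0)], sign=-1
⇒ 4πI² = 2/45
I = (-1)√(2/45/(4π)) = -0.05947080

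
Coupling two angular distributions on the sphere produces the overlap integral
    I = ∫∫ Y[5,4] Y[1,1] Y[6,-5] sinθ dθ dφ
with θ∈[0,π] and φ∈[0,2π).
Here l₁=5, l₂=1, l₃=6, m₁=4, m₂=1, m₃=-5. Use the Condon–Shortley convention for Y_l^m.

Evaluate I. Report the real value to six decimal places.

-0.303018

m-sum 0 ✓  L=12 even ✓  4≤6≤6 ✓
Π(2lᵢ+1) = 11×3×13 = 429
triangle coeff Δ(5,1,6) = 1/858
Σ_t [0,0]: t=0:+1/14400 = 1/14400
(3j)²=6/143 [(5 1 6; 0 0 0)], sign=+1
Σ_t [0,0]: t=0:+1/725760 = 1/725760
(3j)²=5/78 [(5 1 6; 4 1 -5)], sign=-1
⇒ 4πI² = 15/13
I = (-1)√(15/13/(4π)) = -0.30301841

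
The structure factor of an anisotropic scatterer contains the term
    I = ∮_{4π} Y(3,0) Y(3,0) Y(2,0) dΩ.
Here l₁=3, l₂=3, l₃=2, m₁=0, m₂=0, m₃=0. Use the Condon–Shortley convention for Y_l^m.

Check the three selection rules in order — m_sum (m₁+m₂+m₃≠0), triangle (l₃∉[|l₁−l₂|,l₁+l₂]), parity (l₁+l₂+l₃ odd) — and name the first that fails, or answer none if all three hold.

none

azimuthal sum: 0 + 0 + 0 = 0  ✓
0 ≤ 2 ≤ 6 (triangle on l)  ✓
L = 3 + 3 + 2 = 8 (even)  ✓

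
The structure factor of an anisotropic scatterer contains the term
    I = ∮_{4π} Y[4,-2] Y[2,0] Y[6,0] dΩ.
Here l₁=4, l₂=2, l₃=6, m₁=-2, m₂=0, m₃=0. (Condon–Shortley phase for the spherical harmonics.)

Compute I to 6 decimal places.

m-sum = -2 + 0 + 0 = -2 ≠ 0 ⇒ I = 0

0.000000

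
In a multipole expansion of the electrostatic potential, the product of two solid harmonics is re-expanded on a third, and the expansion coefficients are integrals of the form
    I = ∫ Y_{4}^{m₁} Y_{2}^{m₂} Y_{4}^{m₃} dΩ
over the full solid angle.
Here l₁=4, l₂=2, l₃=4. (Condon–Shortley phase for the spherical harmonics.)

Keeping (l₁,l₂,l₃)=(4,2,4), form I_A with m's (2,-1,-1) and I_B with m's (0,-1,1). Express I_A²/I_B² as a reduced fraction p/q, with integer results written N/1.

81/10

l's match ⇒ only the (l;m) 3-j factors differ between A and B.
A: triangle coeff Δ(4,2,4) = 1/13860; Σ_t [0,1]: t=0:+1/96 t=1:−1/240 = 1/160; (3j)²=27/1540 [(4 2 4; 2 -1 -1)], sign=-1
B: triangle coeff Δ(4,2,4) = 1/13860; Σ_t [0,1]: t=0:+1/96 t=1:−1/72 = -1/288; (3j)²=1/462 [(4 2 4; 0 -1 1)], sign=+1
I_A²/I_B² = (27/1540)/(1/462) = 81/10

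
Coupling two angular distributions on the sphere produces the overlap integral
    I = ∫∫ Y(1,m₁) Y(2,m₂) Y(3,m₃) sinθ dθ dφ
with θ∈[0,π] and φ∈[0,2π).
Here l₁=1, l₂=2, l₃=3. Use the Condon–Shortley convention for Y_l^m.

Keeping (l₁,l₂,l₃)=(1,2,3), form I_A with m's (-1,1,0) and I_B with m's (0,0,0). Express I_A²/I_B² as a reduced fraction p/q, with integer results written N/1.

1/3

Same 1,2,3: normalisation and zero-m 3j drop out of the ratio.
A: Δ: 0! 2! 4! / 7! → 1/105; sum: t=0:+1/12 = 1/12; 3j²(1 2 3; -1 1 0) = Δ·Π!·Σ² = 1/35  (sign -1)
B: Δ: 0! 2! 4! / 7! → 1/105; sum: t=0:+1/4 = 1/4; 3j²(1 2 3; 0 0 0) = Δ·Π!·Σ² = 3/35  (sign -1)
I_A²/I_B² = (1/35)/(3/35) = 1/3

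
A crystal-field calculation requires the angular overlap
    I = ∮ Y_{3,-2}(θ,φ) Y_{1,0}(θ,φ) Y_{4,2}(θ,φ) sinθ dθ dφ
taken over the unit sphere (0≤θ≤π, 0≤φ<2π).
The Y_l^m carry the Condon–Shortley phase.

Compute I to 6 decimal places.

Checks pass: Σm=0; 8 even; l₃=4∈[2,4].
(2·3+1)(2·1+1)(2·4+1) = 189
Δ: 0! 6! 2! / 9! → 1/252
sum: t=0:+1/36 = 1/36
3j²(3 1 4; 0 0 0) = Δ·Π!·Σ² = 4/63  (sign +1)
sum: t=0:+1/120 = 1/120
3j²(3 1 4; -2 0 2) = Δ·Π!·Σ² = 1/21  (sign +1)
combine: 4πI² = 189·4/63·1/21 = 4/7
take √, sign +1: I = 0.21324362

0.213244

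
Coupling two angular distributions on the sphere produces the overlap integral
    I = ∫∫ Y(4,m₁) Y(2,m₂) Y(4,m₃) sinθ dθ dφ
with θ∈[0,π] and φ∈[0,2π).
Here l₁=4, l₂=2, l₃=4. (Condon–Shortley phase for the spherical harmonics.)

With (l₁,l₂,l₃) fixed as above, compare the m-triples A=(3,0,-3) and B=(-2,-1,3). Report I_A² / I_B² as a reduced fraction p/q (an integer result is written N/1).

7/75

Shared (l₁,l₂,l₃)=(4,2,4): N and (l;000)² cancel in I_A²/I_B².
A: Δ = 2!·6!·2!/11! = 1/13860; Racah Σ t=0..1: t=0:+1/480 t=1:−1/720 = 1/1440; ⇒ 3j(4 2 4; 3 0 -3)² = 7/1980, sgn -1
B: Δ = 2!·6!·2!/11! = 1/13860; Racah Σ t=0..1: t=0:+1/1440 t=1:−1/240 = -1/288; ⇒ 3j(4 2 4; -2 -1 3)² = 5/132, sgn +1
I_A²/I_B² = (7/1980)/(5/132) = 7/75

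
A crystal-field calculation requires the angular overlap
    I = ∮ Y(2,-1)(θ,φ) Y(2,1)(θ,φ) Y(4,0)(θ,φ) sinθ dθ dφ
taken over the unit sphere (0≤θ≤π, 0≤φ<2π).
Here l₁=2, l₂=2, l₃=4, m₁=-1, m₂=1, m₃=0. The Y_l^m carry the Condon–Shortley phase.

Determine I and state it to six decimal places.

Rules hold: Σm=0, L=8 even, 0≤4≤4.
N = 5·5·9 = 225
Δ = 0!·4!·4!/9! = 1/630
Racah Σ t=0..0: t=0:+1/16 = 1/16
⇒ 3j(2 2 4; 0 0 0)² = 2/35, sgn +1
Racah Σ t=0..0: t=0:+1/36 = 1/36
⇒ 3j(2 2 4; -1 1 0)² = 8/315, sgn +1
4πI² = N·(3j₀)²·(3jₘ)² = 16/49
I = +1·√(0.326531/4π) = 0.16119702

0.161197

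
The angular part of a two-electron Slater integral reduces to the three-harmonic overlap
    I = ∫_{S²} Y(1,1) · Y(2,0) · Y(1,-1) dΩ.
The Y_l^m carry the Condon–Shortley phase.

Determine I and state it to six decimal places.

0.126157

Checks pass: Σm=0; 4 even; l₃=1∈[1,3].
(2·1+1)(2·2+1)(2·1+1) = 45
Δ: 2! 0! 2! / 5! → 1/30
sum: t=1:−1/1 = -1/1
3j²(1 2 1; 0 0 0) = Δ·Π!·Σ² = 2/15  (sign +1)
sum: t=0:+1/4 = 1/4
3j²(1 2 1; 1 0 -1) = Δ·Π!·Σ² = 1/30  (sign +1)
combine: 4πI² = 45·2/15·1/30 = 1/5
take √, sign +1: I = 0.12615663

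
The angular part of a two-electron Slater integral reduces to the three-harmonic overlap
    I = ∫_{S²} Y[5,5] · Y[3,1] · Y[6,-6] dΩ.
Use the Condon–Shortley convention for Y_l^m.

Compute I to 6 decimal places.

-0.207001

m-sum 0 ✓  L=14 even ✓  2≤6≤8 ✓
Π(2lᵢ+1) = 11×7×13 = 1001
triangle coeff Δ(5,3,6) = 1/675675
Σ_t [0,2]: t=0:+1/8640 t=1:−1/2304 t=2:+1/8640 = -7/34560
(3j)²=7/429 [(5 3 6; 0 0 0)], sign=-1
Σ_t [0,0]: t=0:+1/1935360 = 1/1935360
(3j)²=3/91 [(5 3 6; 5 1 -6)], sign=+1
⇒ 4πI² = 7/13
I = (-1)√(7/13/(4π)) = -0.20700098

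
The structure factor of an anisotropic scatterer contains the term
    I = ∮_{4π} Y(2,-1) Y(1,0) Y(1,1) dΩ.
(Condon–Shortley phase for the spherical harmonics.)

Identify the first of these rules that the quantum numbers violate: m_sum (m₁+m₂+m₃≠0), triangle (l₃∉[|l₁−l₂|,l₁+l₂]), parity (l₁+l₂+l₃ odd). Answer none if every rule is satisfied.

Σmᵢ = 0  ✓
l₃∈[|l₁−l₂|,l₁+l₂]=[1,3], have l₃=1  ✓
Σlᵢ = 4 ⇒ even  ✓

none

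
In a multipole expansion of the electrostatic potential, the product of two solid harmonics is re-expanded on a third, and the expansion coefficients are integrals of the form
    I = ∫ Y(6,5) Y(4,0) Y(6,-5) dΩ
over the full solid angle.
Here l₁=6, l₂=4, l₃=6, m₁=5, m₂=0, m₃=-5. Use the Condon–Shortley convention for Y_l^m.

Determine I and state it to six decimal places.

0.099563

m-sum 0 ✓  L=16 even ✓  2≤6≤10 ✓
Π(2lᵢ+1) = 13×9×13 = 1521
triangle coeff Δ(6,4,6) = 1/15315300
Σ_t [0,4]: t=0:+1/829440 t=1:−1/25920 t=2:+1/9216 t=3:−1/25920 t=4:+1/829440 = 7/207360
(3j)²=28/2431 [(6 4 6; 0 0 0)], sign=+1
Σ_t [0,1]: t=0:+1/2903040 t=1:−1/1451520 = -1/2903040
(3j)²=11/1547 [(6 4 6; 5 0 -5)], sign=+1
⇒ 4πI² = 36/289
I = (+1)√(36/289/(4π)) = 0.09956287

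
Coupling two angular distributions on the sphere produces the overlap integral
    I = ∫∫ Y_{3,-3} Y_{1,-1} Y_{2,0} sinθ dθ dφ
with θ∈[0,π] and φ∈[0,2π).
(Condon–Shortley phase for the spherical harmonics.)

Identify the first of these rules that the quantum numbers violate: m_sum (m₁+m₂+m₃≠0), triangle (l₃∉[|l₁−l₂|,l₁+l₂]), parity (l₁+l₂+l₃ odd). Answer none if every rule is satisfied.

m₁+m₂+m₃ = -3 − 1 + 0 = -4  ✗
triangle: |3−1|=2 ≤ l₃=2 ≤ 3+1=4
parity: l₁+l₂+l₃ = 6 is even

m_sum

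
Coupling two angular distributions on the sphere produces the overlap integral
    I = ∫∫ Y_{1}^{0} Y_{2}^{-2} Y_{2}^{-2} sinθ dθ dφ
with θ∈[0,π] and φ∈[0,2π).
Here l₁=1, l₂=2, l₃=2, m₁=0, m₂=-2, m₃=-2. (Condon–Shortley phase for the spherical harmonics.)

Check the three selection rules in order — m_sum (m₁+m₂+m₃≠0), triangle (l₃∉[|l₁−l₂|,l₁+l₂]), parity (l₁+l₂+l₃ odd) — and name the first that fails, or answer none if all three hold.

m_sum

m₁+m₂+m₃ = 0 − 2 − 2 = -4  ✗
triangle: |1−2|=1 ≤ l₃=2 ≤ 1+2=3
parity: l₁+l₂+l₃ = 5 is odd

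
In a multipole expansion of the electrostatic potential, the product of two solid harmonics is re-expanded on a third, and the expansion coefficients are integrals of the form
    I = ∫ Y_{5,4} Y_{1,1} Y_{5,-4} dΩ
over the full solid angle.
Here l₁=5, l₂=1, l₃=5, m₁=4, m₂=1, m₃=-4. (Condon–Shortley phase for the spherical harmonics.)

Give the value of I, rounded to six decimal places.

m-sum = 4 + 1 − 4 = 1 ≠ 0 ⇒ I = 0

0.000000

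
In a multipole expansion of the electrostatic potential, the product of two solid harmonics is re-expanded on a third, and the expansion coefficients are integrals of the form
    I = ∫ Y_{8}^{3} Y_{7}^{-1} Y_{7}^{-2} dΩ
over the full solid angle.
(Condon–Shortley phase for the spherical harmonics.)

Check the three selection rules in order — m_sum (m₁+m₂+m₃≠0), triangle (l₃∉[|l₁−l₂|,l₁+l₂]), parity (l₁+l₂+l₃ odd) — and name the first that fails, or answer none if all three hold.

azimuthal sum: 3 − 1 − 2 = 0  ✓
1 ≤ 7 ≤ 15 (triangle on l)  ✓
L = 8 + 7 + 7 = 22 (even)  ✓

none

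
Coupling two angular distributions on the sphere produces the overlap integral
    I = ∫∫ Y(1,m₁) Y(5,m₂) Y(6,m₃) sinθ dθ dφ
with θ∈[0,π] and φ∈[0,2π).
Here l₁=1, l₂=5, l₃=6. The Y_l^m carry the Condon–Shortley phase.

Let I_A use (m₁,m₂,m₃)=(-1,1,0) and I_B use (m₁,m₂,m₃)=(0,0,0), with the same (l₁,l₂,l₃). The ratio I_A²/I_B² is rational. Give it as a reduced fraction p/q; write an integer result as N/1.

Shared (l₁,l₂,l₃)=(1,5,6): N and (l;000)² cancel in I_A²/I_B².
A: Δ = 0!·2!·10!/13! = 1/858; Racah Σ t=0..0: t=0:+1/34560 = 1/34560; ⇒ 3j(1 5 6; -1 1 0)² = 5/286, sgn +1
B: Δ = 0!·2!·10!/13! = 1/858; Racah Σ t=0..0: t=0:+1/14400 = 1/14400; ⇒ 3j(1 5 6; 0 0 0)² = 6/143, sgn +1
I_A²/I_B² = (5/286)/(6/143) = 5/12

5/12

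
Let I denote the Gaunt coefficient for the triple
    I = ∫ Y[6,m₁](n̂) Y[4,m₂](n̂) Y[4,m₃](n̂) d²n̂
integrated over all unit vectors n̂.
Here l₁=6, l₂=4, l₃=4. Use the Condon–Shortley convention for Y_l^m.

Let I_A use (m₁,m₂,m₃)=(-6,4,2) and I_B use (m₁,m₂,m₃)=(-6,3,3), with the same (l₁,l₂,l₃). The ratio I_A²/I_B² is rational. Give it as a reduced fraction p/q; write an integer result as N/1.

4/7

Same 6,4,4: normalisation and zero-m 3j drop out of the ratio.
A: Δ: 6! 6! 2! / 15! → 1/1261260; sum: t=6:+1/1036800 = 1/1036800; 3j²(6 4 4; -6 4 2) = Δ·Π!·Σ² = 4/195  (sign +1)
B: Δ: 6! 6! 2! / 15! → 1/1261260; sum: t=6:+1/518400 = 1/518400; 3j²(6 4 4; -6 3 3) = Δ·Π!·Σ² = 7/195  (sign -1)
I_A²/I_B² = (4/195)/(7/195) = 4/7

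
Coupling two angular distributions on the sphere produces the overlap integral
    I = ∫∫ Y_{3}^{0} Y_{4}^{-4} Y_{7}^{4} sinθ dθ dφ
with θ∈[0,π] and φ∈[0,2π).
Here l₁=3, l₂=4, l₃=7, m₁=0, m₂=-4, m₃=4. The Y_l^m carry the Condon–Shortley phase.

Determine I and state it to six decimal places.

0.086551

Rules hold: Σm=0, L=14 even, 1≤7≤7.
N = 7·9·15 = 945
Δ = 0!·6!·8!/15! = 1/45045
Racah Σ t=0..0: t=0:+1/20736 = 1/20736
⇒ 3j(3 4 7; 0 0 0)² = 35/1287, sgn -1
Racah Σ t=0..0: t=0:+1/1451520 = 1/1451520
⇒ 3j(3 4 7; 0 -4 4)² = 1/273, sgn -1
4πI² = N·(3j₀)²·(3jₘ)² = 175/1859
I = +1·√(0.0941366/4π) = 0.08655146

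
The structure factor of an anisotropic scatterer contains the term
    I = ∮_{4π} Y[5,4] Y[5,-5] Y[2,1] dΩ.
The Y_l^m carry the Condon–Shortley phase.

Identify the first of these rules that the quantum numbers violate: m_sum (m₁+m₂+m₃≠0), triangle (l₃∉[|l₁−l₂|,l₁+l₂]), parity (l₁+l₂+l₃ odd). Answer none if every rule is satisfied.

none

m₁+m₂+m₃ = 4 − 5 + 1 = 0  ✓
triangle: |5−5|=0 ≤ l₃=2 ≤ 5+5=10  ✓
parity: l₁+l₂+l₃ = 12 is even  ✓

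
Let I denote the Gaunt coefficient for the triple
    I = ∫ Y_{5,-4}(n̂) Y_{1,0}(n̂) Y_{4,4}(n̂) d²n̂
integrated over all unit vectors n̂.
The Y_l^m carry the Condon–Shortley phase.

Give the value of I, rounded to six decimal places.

0.147319

Checks pass: Σm=0; 10 even; l₃=4∈[4,6].
(2·5+1)(2·1+1)(2·4+1) = 297
Δ: 2! 8! 0! / 11! → 1/495
sum: t=1:−1/576 = -1/576
3j²(5 1 4; 0 0 0) = Δ·Π!·Σ² = 5/99  (sign -1)
sum: t=1:−1/40320 = -1/40320
3j²(5 1 4; -4 0 4) = Δ·Π!·Σ² = 1/55  (sign -1)
combine: 4πI² = 297·5/99·1/55 = 3/11
take √, sign +1: I = 0.14731920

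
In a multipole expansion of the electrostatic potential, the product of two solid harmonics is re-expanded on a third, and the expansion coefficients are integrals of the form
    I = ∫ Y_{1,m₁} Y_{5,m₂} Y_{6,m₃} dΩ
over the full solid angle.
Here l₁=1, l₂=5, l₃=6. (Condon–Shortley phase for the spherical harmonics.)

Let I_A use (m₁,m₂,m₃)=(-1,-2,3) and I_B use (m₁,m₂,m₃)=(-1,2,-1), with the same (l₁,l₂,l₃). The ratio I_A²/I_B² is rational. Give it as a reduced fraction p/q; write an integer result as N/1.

18/5

l's match ⇒ only the (l;m) 3-j factors differ between A and B.
A: triangle coeff Δ(1,5,6) = 1/858; Σ_t [0,0]: t=0:+1/60480 = 1/60480; (3j)²=6/143 [(1 5 6; -1 -2 3)], sign=-1
B: triangle coeff Δ(1,5,6) = 1/858; Σ_t [0,0]: t=0:+1/60480 = 1/60480; (3j)²=5/429 [(1 5 6; -1 2 -1)], sign=-1
I_A²/I_B² = (6/143)/(5/429) = 18/5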